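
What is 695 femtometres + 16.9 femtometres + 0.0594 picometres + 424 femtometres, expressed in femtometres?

In femtometres:
  695 femtometres → 695
  16.9 femtometres → 16.9
  0.0594 picometres = 0.0594e3 femtometres = 59.4
  424 femtometres → 424
Sum: 695 + 16.9 + 59.4 + 424 = 1195.3

1195.3 femtometres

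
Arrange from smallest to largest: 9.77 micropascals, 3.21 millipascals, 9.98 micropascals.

9.77 micropascals = 0.00000977 pascals
3.21 millipascals = 0.00321 pascals
9.98 micropascals = 0.00000998 pascals

9.77 micropascals < 9.98 micropascals < 3.21 millipascals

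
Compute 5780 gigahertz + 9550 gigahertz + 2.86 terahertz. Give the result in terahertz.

18.19 terahertz

In terahertz:
  5780 gigahertz = 5780 × 10^-3 terahertz = 5.78
  9550 gigahertz = 9550 × 10^-3 terahertz = 9.55
  2.86 terahertz → 2.86
Sum: 5.78 + 9.55 + 2.86 = 18.19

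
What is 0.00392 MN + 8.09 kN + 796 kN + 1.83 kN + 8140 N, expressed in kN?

817.98 kN

In kN:
  0.00392 MN = 0.00392e3 kN = 3.92
  8.09 kN → 8.09
  796 kN → 796
  1.83 kN → 1.83
  8140 N = 8140e-3 kN = 8.14
Sum: 3.92 + 8.09 + 796 + 1.83 + 8.14 = 817.98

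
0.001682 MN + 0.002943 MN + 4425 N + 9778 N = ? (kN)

18.828 kN

In kN:
  0.001682 MN = 0.001682 × 10^3 kN = 1.682
  0.002943 MN = 0.002943 × 10^3 kN = 2.943
  4425 N = 4425 × 10^-3 kN = 4.425
  9778 N = 9778 × 10^-3 kN = 9.778
Sum: 1.682 + 2.943 + 4.425 + 9.778 = 18.828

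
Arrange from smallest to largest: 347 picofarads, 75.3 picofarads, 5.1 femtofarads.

5.1 femtofarads < 75.3 picofarads < 347 picofarads

347 picofarads = 0.000000000347 farads
75.3 picofarads = 0.0000000000753 farads
5.1 femtofarads = 0.0000000000000051 farads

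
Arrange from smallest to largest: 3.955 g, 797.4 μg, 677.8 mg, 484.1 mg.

3.955 g = 3.955 g
797.4 μg = 0.0007974 g
677.8 mg = 0.6778 g
484.1 mg = 0.4841 g

797.4 μg < 484.1 mg < 677.8 mg < 3.955 g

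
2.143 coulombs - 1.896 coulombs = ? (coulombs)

0.247 coulombs

In coulombs:
  2.143 coulombs → 2.143
  1.896 coulombs → 1.896
Difference: 2.143 - 1.896 = 0.247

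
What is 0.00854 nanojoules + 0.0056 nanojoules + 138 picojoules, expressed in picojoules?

152.14 picojoules

In picojoules:
  0.00854 nanojoules = 0.00854e3 picojoules = 8.54
  0.0056 nanojoules = 0.0056e3 picojoules = 5.6
  138 picojoules → 138
Sum: 8.54 + 5.6 + 138 = 152.14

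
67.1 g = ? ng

(no prefix) = 10⁰, nano = 10⁻⁹; factor is 10⁹.
67.1 × 10⁹ = 67100000000

67100000000 ng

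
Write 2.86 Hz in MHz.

0.00000286 MHz

(no prefix) = 1e0, mega = 1e6; factor is 1e-6.
2.86 × 1e-6 = 0.00000286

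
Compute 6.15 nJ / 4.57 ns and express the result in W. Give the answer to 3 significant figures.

1.35 W

(6.15 × 10⁻⁹) / (4.57 × 10⁻⁹) = 1.3457 W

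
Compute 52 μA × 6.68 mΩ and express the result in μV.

52 × 10⁻⁶ × 6.68 × 10⁻³ = 347.36 × 10⁻⁹ V

0.34736 μV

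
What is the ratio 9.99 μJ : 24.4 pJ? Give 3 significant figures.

(9.99e-6) / (24.4e-12) = 0.4094e6

409000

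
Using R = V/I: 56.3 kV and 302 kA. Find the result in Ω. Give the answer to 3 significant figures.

(56.3 × 10^3) / (302 × 10^3) = 0.18642 Ω

0.186 Ω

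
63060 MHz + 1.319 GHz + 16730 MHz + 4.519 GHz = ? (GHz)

In GHz:
  63060 MHz = 63060 × 10⁻³ GHz = 63.06
  1.319 GHz → 1.319
  16730 MHz = 16730 × 10⁻³ GHz = 16.73
  4.519 GHz → 4.519
Sum: 63.06 + 1.319 + 16.73 + 4.519 = 85.628

85.628 GHz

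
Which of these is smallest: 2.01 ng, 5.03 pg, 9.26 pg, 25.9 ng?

5.03 pg

2.01 ng = 0.00000000201 g
5.03 pg = 0.00000000000503 g
9.26 pg = 0.00000000000926 g
25.9 ng = 0.0000000259 g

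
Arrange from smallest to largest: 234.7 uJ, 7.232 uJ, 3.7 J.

7.232 uJ < 234.7 uJ < 3.7 J

234.7 uJ = 0.0002347 J
7.232 uJ = 0.000007232 J
3.7 J = 3.7 J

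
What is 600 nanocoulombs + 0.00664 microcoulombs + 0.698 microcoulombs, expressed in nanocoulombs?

1304.64 nanocoulombs

In nanocoulombs:
  600 nanocoulombs → 600
  0.00664 microcoulombs = 0.00664e3 nanocoulombs = 6.64
  0.698 microcoulombs = 0.698e3 nanocoulombs = 698
Sum: 600 + 6.64 + 698 = 1304.64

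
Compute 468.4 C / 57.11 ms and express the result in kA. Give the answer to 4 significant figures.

8.202 kA

(468.4) / (57.11e-3) = 8.20172e3 A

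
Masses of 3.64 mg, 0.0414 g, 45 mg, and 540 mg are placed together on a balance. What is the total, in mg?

630.04 mg

In mg:
  3.64 mg → 3.64
  0.0414 g = 0.0414 × 10³ mg = 41.4
  45 mg → 45
  540 mg → 540
Sum: 3.64 + 41.4 + 45 + 540 = 630.04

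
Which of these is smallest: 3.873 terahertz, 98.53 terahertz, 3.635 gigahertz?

3.873 terahertz = 3873000000000 hertz
98.53 terahertz = 98530000000000 hertz
3.635 gigahertz = 3635000000 hertz

3.635 gigahertz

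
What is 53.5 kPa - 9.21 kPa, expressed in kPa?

44.29 kPa

In kPa:
  53.5 kPa → 53.5
  9.21 kPa → 9.21
Difference: 53.5 - 9.21 = 44.29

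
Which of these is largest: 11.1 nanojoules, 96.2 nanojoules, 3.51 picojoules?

96.2 nanojoules

11.1 nanojoules = 0.0000000111 joules
96.2 nanojoules = 0.0000000962 joules
3.51 picojoules = 0.00000000000351 joules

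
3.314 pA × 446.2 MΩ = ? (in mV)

1.4787068 mV

3.314 × 10⁻¹² × 446.2 × 10⁶ = 1478.7068 × 10⁻⁶ V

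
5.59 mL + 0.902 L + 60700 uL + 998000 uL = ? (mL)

In mL:
  5.59 mL → 5.59
  0.902 L = 0.902 × 10³ mL = 902
  60700 uL = 60700 × 10⁻³ mL = 60.7
  998000 uL = 998000 × 10⁻³ mL = 998
Sum: 5.59 + 902 + 60.7 + 998 = 1966.29

1966.29 mL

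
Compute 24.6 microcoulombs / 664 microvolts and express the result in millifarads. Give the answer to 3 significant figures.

37.0 millifarads

(24.6 × 10^-6) / (664 × 10^-6) = 0.037048 F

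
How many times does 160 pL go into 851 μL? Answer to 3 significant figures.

(851 × 10⁻⁶) / (160 × 10⁻¹²) = 5.319 × 10⁶

5320000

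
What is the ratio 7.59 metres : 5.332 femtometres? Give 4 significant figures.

(7.59) / (5.332 × 10^-15) = 1.4235 × 10^15

1423000000000000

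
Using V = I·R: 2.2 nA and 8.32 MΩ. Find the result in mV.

2.2 × 10⁻⁹ × 8.32 × 10⁶ = 18.304 × 10⁻³ V

18.304 mV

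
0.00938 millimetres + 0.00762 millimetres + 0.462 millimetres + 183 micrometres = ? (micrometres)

In micrometres:
  0.00938 millimetres = 0.00938 × 10^3 micrometres = 9.38
  0.00762 millimetres = 0.00762 × 10^3 micrometres = 7.62
  0.462 millimetres = 0.462 × 10^3 micrometres = 462
  183 micrometres → 183
Sum: 9.38 + 7.62 + 462 + 183 = 662

662 micrometres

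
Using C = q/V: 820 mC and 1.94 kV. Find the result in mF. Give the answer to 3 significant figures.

0.423 mF

(820 × 10⁻³) / (1.94 × 10³) = 422.68 × 10⁻⁶ F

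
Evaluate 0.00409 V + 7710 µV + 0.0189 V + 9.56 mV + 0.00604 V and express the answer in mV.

46.3 mV

In mV:
  0.00409 V = 0.00409e3 mV = 4.09
  7710 µV = 7710e-3 mV = 7.71
  0.0189 V = 0.0189e3 mV = 18.9
  9.56 mV → 9.56
  0.00604 V = 0.00604e3 mV = 6.04
Sum: 4.09 + 7.71 + 18.9 + 9.56 + 6.04 = 46.3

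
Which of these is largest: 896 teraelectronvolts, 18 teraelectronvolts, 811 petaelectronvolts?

896 teraelectronvolts = 896000000000000 electronvolts
18 teraelectronvolts = 18000000000000 electronvolts
811 petaelectronvolts = 811000000000000000 electronvolts

811 petaelectronvolts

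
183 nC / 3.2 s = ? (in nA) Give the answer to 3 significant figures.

(183 × 10^-9) / (3.2) = 57.188 × 10^-9 A

57.2 nA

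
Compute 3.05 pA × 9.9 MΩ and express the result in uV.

3.05 × 10⁻¹² × 9.9 × 10⁶ = 30.195 × 10⁻⁶ V

30.195 uV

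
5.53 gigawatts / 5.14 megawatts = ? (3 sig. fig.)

1080

(5.53 × 10^9) / (5.14 × 10^6) = 1.076 × 10^3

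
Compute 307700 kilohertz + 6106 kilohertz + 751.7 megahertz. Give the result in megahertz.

1065.506 megahertz

In megahertz:
  307700 kilohertz = 307700 × 10^-3 megahertz = 307.7
  6106 kilohertz = 6106 × 10^-3 megahertz = 6.106
  751.7 megahertz → 751.7
Sum: 307.7 + 6.106 + 751.7 = 1065.506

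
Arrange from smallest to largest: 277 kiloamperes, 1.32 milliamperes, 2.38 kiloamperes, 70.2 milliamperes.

1.32 milliamperes < 70.2 milliamperes < 2.38 kiloamperes < 277 kiloamperes

277 kiloamperes = 277000 amperes
1.32 milliamperes = 0.00132 amperes
2.38 kiloamperes = 2380 amperes
70.2 milliamperes = 0.0702 amperes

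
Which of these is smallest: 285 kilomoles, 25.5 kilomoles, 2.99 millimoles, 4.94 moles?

285 kilomoles = 285000 moles
25.5 kilomoles = 25500 moles
2.99 millimoles = 0.00299 moles
4.94 moles = 4.94 moles

2.99 millimoles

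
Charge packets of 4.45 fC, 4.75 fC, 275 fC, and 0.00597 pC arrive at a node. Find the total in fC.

290.17 fC

In fC:
  4.45 fC → 4.45
  4.75 fC → 4.75
  275 fC → 275
  0.00597 pC = 0.00597 × 10³ fC = 5.97
Sum: 4.45 + 4.75 + 275 + 5.97 = 290.17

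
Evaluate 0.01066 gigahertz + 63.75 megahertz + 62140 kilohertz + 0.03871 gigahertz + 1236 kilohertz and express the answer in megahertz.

In megahertz:
  0.01066 gigahertz = 0.01066e3 megahertz = 10.66
  63.75 megahertz → 63.75
  62140 kilohertz = 62140e-3 megahertz = 62.14
  0.03871 gigahertz = 0.03871e3 megahertz = 38.71
  1236 kilohertz = 1236e-3 megahertz = 1.236
Sum: 10.66 + 63.75 + 62.14 + 38.71 + 1.236 = 176.496

176.496 megahertz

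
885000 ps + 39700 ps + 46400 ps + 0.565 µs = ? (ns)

In ns:
  885000 ps = 885000 × 10⁻³ ns = 885
  39700 ps = 39700 × 10⁻³ ns = 39.7
  46400 ps = 46400 × 10⁻³ ns = 46.4
  0.565 µs = 0.565 × 10³ ns = 565
Sum: 885 + 39.7 + 46.4 + 565 = 1536.1

1536.1 ns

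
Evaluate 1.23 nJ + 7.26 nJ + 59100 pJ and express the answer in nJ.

In nJ:
  1.23 nJ → 1.23
  7.26 nJ → 7.26
  59100 pJ = 59100 × 10^-3 nJ = 59.1
Sum: 1.23 + 7.26 + 59.1 = 67.59

67.59 nJ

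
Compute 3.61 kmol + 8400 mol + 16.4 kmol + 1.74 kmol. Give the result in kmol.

In kmol:
  3.61 kmol → 3.61
  8400 mol = 8400 × 10^-3 kmol = 8.4
  16.4 kmol → 16.4
  1.74 kmol → 1.74
Sum: 3.61 + 8.4 + 16.4 + 1.74 = 30.15

30.15 kmol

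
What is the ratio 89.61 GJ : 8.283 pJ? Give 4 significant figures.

10820000000000000000000

(89.61e9) / (8.283e-12) = 10.819e21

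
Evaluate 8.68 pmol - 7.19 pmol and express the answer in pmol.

1.49 pmol

In pmol:
  8.68 pmol → 8.68
  7.19 pmol → 7.19
Difference: 8.68 - 7.19 = 1.49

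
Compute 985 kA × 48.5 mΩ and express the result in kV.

985e3 × 48.5e-3 = 47772.5 V

47.7725 kV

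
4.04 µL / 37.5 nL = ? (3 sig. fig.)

108

(4.04 × 10⁻⁶) / (37.5 × 10⁻⁹) = 0.1077 × 10³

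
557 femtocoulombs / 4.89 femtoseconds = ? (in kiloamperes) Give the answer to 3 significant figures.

0.114 kiloamperes

(557 × 10^-15) / (4.89 × 10^-15) = 113.91 A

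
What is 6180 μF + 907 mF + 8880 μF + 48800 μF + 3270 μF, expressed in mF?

974.13 mF

In mF:
  6180 μF = 6180 × 10^-3 mF = 6.18
  907 mF → 907
  8880 μF = 8880 × 10^-3 mF = 8.88
  48800 μF = 48800 × 10^-3 mF = 48.8
  3270 μF = 3270 × 10^-3 mF = 3.27
Sum: 6.18 + 907 + 8.88 + 48.8 + 3.27 = 974.13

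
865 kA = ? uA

kilo = 1e3, micro = 1e-6; factor is 1e9.
865 × 1e9 = 865000000000

865000000000 uA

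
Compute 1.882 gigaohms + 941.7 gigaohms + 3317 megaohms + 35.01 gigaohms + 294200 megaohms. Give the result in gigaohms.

1276.109 gigaohms

In gigaohms:
  1.882 gigaohms → 1.882
  941.7 gigaohms → 941.7
  3317 megaohms = 3317 × 10^-3 gigaohms = 3.317
  35.01 gigaohms → 35.01
  294200 megaohms = 294200 × 10^-3 gigaohms = 294.2
Sum: 1.882 + 941.7 + 3.317 + 35.01 + 294.2 = 1276.109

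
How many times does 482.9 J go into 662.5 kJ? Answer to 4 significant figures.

(662.5 × 10^3) / (482.9) = 1.3719 × 10^3

1372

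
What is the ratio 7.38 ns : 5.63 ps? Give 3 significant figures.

1310

(7.38e-9) / (5.63e-12) = 1.311e3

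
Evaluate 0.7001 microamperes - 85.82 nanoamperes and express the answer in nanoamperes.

614.28 nanoamperes

In nanoamperes:
  0.7001 microamperes = 0.7001 × 10³ nanoamperes = 700.1
  85.82 nanoamperes → 85.82
Difference: 700.1 - 85.82 = 614.28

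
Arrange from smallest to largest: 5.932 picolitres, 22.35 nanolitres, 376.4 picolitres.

5.932 picolitres = 0.000000000005932 litres
22.35 nanolitres = 0.00000002235 litres
376.4 picolitres = 0.0000000003764 litres

5.932 picolitres < 376.4 picolitres < 22.35 nanolitres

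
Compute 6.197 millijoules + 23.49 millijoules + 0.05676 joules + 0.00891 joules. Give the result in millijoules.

95.357 millijoules

In millijoules:
  6.197 millijoules → 6.197
  23.49 millijoules → 23.49
  0.05676 joules = 0.05676 × 10^3 millijoules = 56.76
  0.00891 joules = 0.00891 × 10^3 millijoules = 8.91
Sum: 6.197 + 23.49 + 56.76 + 8.91 = 95.357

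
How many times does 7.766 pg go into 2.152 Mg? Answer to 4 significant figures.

277100000000000000

(2.152e6) / (7.766e-12) = 0.27711e18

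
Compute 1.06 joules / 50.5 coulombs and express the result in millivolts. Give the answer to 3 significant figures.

21.0 millivolts

(1.06) / (50.5) = 0.02099 V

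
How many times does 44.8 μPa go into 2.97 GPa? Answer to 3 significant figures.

(2.97e9) / (44.8e-6) = 0.06629e15

66300000000000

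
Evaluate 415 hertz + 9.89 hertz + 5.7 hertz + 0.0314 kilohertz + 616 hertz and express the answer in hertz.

1077.99 hertz

In hertz:
  415 hertz → 415
  9.89 hertz → 9.89
  5.7 hertz → 5.7
  0.0314 kilohertz = 0.0314e3 hertz = 31.4
  616 hertz → 616
Sum: 415 + 9.89 + 5.7 + 31.4 + 616 = 1077.99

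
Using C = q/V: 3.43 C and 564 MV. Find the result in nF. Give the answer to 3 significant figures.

(3.43) / (564 × 10^6) = 0.0060816 × 10^-6 F

6.08 nF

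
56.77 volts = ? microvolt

56770000 microvolts

(no prefix) = 10^0, micro = 10^-6; factor is 10^6.
56.77 × 10^6 = 56770000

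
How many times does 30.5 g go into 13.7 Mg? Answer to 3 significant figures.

(13.7e6) / (30.5) = 0.4492e6

449000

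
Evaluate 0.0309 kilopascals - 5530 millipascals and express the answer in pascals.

25.37 pascals

In pascals:
  0.0309 kilopascals = 0.0309 × 10³ pascals = 30.9
  5530 millipascals = 5530 × 10⁻³ pascals = 5.53
Difference: 30.9 - 5.53 = 25.37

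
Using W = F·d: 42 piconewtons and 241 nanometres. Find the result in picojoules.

0.000010122 picojoules

42 × 10⁻¹² × 241 × 10⁻⁹ = 10122 × 10⁻²¹ J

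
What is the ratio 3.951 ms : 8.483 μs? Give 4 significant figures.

(3.951e-3) / (8.483e-6) = 0.46576e3

465.8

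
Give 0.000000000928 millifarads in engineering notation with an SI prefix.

= 928 × 10^-15 farads; 10^-15 is femto.

928 femtofarads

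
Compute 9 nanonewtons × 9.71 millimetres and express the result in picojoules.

9 × 10^-9 × 9.71 × 10^-3 = 87.39 × 10^-12 J

87.39 picojoules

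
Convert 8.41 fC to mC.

0.00000000000841 mC

femto = 10^-15, milli = 10^-3; factor is 10^-12.
8.41 × 10^-12 = 0.00000000000841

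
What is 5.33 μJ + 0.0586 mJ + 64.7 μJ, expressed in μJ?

In μJ:
  5.33 μJ → 5.33
  0.0586 mJ = 0.0586 × 10^3 μJ = 58.6
  64.7 μJ → 64.7
Sum: 5.33 + 58.6 + 64.7 = 128.63

128.63 μJ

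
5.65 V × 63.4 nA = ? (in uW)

5.65 × 63.4 × 10⁻⁹ = 358.21 × 10⁻⁹ W

0.35821 uW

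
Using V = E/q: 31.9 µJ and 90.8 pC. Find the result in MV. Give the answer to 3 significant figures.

(31.9e-6) / (90.8e-12) = 0.35132e6 V

0.351 MV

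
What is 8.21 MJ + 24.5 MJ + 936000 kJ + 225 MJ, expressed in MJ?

In MJ:
  8.21 MJ → 8.21
  24.5 MJ → 24.5
  936000 kJ = 936000 × 10^-3 MJ = 936
  225 MJ → 225
Sum: 8.21 + 24.5 + 936 + 225 = 1193.71

1193.71 MJ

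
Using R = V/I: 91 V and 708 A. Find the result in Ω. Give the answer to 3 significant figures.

(91) / (708) = 0.12853 Ω

0.129 Ω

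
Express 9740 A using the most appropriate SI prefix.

9.74 kA

= 9.74e3 A; 1e3 is kilo.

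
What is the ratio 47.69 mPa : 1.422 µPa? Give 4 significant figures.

(47.69e-3) / (1.422e-6) = 33.537e3

33540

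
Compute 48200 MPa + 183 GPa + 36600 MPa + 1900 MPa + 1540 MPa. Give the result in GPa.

271.24 GPa

In GPa:
  48200 MPa = 48200e-3 GPa = 48.2
  183 GPa → 183
  36600 MPa = 36600e-3 GPa = 36.6
  1900 MPa = 1900e-3 GPa = 1.9
  1540 MPa = 1540e-3 GPa = 1.54
Sum: 48.2 + 183 + 36.6 + 1.9 + 1.54 = 271.24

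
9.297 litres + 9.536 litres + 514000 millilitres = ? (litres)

532.833 litres

In litres:
  9.297 litres → 9.297
  9.536 litres → 9.536
  514000 millilitres = 514000e-3 litres = 514
Sum: 9.297 + 9.536 + 514 = 532.833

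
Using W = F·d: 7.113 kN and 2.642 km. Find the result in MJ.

18.792546 MJ

7.113 × 10^3 × 2.642 × 10^3 = 18.792546 × 10^6 J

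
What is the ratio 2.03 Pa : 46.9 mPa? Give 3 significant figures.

43.3

(2.03) / (46.9 × 10^-3) = 0.04328 × 10^3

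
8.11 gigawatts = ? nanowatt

8110000000000000000 nanowatts

giga = 10^9, nano = 10^-9; factor is 10^18.
8.11 × 10^18 = 8110000000000000000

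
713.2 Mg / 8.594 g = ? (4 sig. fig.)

(713.2 × 10^6) / (8.594) = 82.988 × 10^6

82990000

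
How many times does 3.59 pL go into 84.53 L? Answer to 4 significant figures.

23550000000000

(84.53) / (3.59e-12) = 23.546e12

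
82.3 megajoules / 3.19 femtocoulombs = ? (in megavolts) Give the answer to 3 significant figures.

(82.3e6) / (3.19e-15) = 25.799e21 V

25800000000000000 megavolts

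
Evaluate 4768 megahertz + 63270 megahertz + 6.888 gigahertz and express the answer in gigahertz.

In gigahertz:
  4768 megahertz = 4768e-3 gigahertz = 4.768
  63270 megahertz = 63270e-3 gigahertz = 63.27
  6.888 gigahertz → 6.888
Sum: 4.768 + 63.27 + 6.888 = 74.926

74.926 gigahertz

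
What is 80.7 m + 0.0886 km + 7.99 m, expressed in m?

177.29 m

In m:
  80.7 m → 80.7
  0.0886 km = 0.0886e3 m = 88.6
  7.99 m → 7.99
Sum: 80.7 + 88.6 + 7.99 = 177.29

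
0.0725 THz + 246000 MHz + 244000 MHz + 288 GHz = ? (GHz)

In GHz:
  0.0725 THz = 0.0725 × 10^3 GHz = 72.5
  246000 MHz = 246000 × 10^-3 GHz = 246
  244000 MHz = 244000 × 10^-3 GHz = 244
  288 GHz → 288
Sum: 72.5 + 246 + 244 + 288 = 850.5

850.5 GHz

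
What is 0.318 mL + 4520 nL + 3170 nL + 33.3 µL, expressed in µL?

358.99 µL

In µL:
  0.318 mL = 0.318 × 10^3 µL = 318
  4520 nL = 4520 × 10^-3 µL = 4.52
  3170 nL = 3170 × 10^-3 µL = 3.17
  33.3 µL → 33.3
Sum: 318 + 4.52 + 3.17 + 33.3 = 358.99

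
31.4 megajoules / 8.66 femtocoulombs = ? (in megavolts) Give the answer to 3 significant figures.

(31.4 × 10⁶) / (8.66 × 10⁻¹⁵) = 3.6259 × 10²¹ V

3630000000000000 megavolts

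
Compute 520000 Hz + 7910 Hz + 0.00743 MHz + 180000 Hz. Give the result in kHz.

In kHz:
  520000 Hz = 520000 × 10⁻³ kHz = 520
  7910 Hz = 7910 × 10⁻³ kHz = 7.91
  0.00743 MHz = 0.00743 × 10³ kHz = 7.43
  180000 Hz = 180000 × 10⁻³ kHz = 180
Sum: 520 + 7.91 + 7.43 + 180 = 715.34

715.34 kHz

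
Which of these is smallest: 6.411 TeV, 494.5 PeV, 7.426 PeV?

6.411 TeV

6.411 TeV = 6411000000000 eV
494.5 PeV = 494500000000000000 eV
7.426 PeV = 7426000000000000 eV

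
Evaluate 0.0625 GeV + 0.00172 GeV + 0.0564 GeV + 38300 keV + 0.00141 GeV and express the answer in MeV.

In MeV:
  0.0625 GeV = 0.0625 × 10^3 MeV = 62.5
  0.00172 GeV = 0.00172 × 10^3 MeV = 1.72
  0.0564 GeV = 0.0564 × 10^3 MeV = 56.4
  38300 keV = 38300 × 10^-3 MeV = 38.3
  0.00141 GeV = 0.00141 × 10^3 MeV = 1.41
Sum: 62.5 + 1.72 + 56.4 + 38.3 + 1.41 = 160.33

160.33 MeV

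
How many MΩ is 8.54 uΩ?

micro = 1e-6, mega = 1e6; factor is 1e-12.
8.54 × 1e-12 = 0.00000000000854

0.00000000000854 MΩ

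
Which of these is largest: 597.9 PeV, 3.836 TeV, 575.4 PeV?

597.9 PeV

597.9 PeV = 597900000000000000 eV
3.836 TeV = 3836000000000 eV
575.4 PeV = 575400000000000000 eV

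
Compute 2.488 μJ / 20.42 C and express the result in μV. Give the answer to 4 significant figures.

0.1218 μV

(2.488 × 10⁻⁶) / (20.42) = 0.121841 × 10⁻⁶ V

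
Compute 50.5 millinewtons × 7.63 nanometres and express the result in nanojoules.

50.5 × 10⁻³ × 7.63 × 10⁻⁹ = 385.315 × 10⁻¹² J

0.385315 nanojoules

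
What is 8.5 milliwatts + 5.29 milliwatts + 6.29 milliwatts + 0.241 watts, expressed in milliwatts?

261.08 milliwatts

In milliwatts:
  8.5 milliwatts → 8.5
  5.29 milliwatts → 5.29
  6.29 milliwatts → 6.29
  0.241 watts = 0.241 × 10^3 milliwatts = 241
Sum: 8.5 + 5.29 + 6.29 + 241 = 261.08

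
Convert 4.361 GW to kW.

giga = 10^9, kilo = 10^3; factor is 10^6.
4.361 × 10^6 = 4361000

4361000 kW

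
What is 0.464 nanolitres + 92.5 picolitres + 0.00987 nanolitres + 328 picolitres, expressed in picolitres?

894.37 picolitres

In picolitres:
  0.464 nanolitres = 0.464 × 10^3 picolitres = 464
  92.5 picolitres → 92.5
  0.00987 nanolitres = 0.00987 × 10^3 picolitres = 9.87
  328 picolitres → 328
Sum: 464 + 92.5 + 9.87 + 328 = 894.37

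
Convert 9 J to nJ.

9000000000 nJ

(no prefix) = 1e0, nano = 1e-9; factor is 1e9.
9 × 1e9 = 9000000000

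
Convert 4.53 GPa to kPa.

4530000 kPa

giga = 10^9, kilo = 10^3; factor is 10^6.
4.53 × 10^6 = 4530000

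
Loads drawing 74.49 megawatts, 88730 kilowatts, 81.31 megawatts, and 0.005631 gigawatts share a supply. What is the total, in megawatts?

In megawatts:
  74.49 megawatts → 74.49
  88730 kilowatts = 88730 × 10⁻³ megawatts = 88.73
  81.31 megawatts → 81.31
  0.005631 gigawatts = 0.005631 × 10³ megawatts = 5.631
Sum: 74.49 + 88.73 + 81.31 + 5.631 = 250.161

250.161 megawatts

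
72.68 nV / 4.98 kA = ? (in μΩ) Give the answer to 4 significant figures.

(72.68 × 10^-9) / (4.98 × 10^3) = 14.5944 × 10^-12 Ω

0.00001459 μΩ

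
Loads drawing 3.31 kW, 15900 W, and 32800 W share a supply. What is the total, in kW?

52.01 kW

In kW:
  3.31 kW → 3.31
  15900 W = 15900e-3 kW = 15.9
  32800 W = 32800e-3 kW = 32.8
Sum: 3.31 + 15.9 + 32.8 = 52.01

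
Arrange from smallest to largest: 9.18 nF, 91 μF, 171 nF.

9.18 nF = 0.00000000918 F
91 μF = 0.000091 F
171 nF = 0.000000171 F

9.18 nF < 171 nF < 91 μF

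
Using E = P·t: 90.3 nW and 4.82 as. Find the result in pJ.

0.000000000000435246 pJ

90.3 × 10^-9 × 4.82 × 10^-18 = 435.246 × 10^-27 J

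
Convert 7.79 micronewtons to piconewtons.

micro = 10⁻⁶, pico = 10⁻¹²; factor is 10⁶.
7.79 × 10⁶ = 7790000

7790000 piconewtons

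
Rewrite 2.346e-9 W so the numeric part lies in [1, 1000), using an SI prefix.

2.346 nW

= 2.346e-9 W; 1e-9 is nano.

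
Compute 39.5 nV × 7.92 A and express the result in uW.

39.5 × 10⁻⁹ × 7.92 = 312.84 × 10⁻⁹ W

0.31284 uW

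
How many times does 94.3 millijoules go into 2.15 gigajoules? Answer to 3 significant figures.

22800000000

(2.15 × 10^9) / (94.3 × 10^-3) = 0.0228 × 10^12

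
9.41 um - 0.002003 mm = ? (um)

7.407 um

In um:
  9.41 um → 9.41
  0.002003 mm = 0.002003 × 10³ um = 2.003
Difference: 9.41 - 2.003 = 7.407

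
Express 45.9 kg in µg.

45900000000 µg

kilo = 10^3, micro = 10^-6; factor is 10^9.
45.9 × 10^9 = 45900000000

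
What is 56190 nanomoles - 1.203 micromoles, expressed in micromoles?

54.987 micromoles

In micromoles:
  56190 nanomoles = 56190 × 10⁻³ micromoles = 56.19
  1.203 micromoles → 1.203
Difference: 56.19 - 1.203 = 54.987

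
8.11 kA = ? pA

8110000000000000 pA

kilo = 1e3, pico = 1e-12; factor is 1e15.
8.11 × 1e15 = 8110000000000000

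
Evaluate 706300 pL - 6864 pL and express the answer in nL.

In nL:
  706300 pL = 706300e-3 nL = 706.3
  6864 pL = 6864e-3 nL = 6.864
Difference: 706.3 - 6.864 = 699.436

699.436 nL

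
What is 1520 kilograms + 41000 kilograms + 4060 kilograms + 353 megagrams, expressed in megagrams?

399.58 megagrams

In megagrams:
  1520 kilograms = 1520 × 10^-3 megagrams = 1.52
  41000 kilograms = 41000 × 10^-3 megagrams = 41
  4060 kilograms = 4060 × 10^-3 megagrams = 4.06
  353 megagrams → 353
Sum: 1.52 + 41 + 4.06 + 353 = 399.58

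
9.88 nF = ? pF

nano = 10⁻⁹, pico = 10⁻¹²; factor is 10³.
9.88 × 10³ = 9880

9880 pF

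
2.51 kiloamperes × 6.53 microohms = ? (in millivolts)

16.3903 millivolts

2.51 × 10^3 × 6.53 × 10^-6 = 16.3903 × 10^-3 V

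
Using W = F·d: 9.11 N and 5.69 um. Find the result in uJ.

9.11 × 5.69 × 10⁻⁶ = 51.8359 × 10⁻⁶ J

51.8359 uJ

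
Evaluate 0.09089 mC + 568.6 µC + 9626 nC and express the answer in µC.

669.116 µC

In µC:
  0.09089 mC = 0.09089e3 µC = 90.89
  568.6 µC → 568.6
  9626 nC = 9626e-3 µC = 9.626
Sum: 90.89 + 568.6 + 9.626 = 669.116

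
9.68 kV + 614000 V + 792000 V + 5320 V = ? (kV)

In kV:
  9.68 kV → 9.68
  614000 V = 614000 × 10^-3 kV = 614
  792000 V = 792000 × 10^-3 kV = 792
  5320 V = 5320 × 10^-3 kV = 5.32
Sum: 9.68 + 614 + 792 + 5.32 = 1421

1421 kV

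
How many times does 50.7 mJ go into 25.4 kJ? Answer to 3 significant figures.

(25.4 × 10^3) / (50.7 × 10^-3) = 0.501 × 10^6

501000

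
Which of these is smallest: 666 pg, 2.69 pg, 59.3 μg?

2.69 pg

666 pg = 0.000000000666 g
2.69 pg = 0.00000000000269 g
59.3 μg = 0.0000593 g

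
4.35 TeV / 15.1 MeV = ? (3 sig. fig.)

(4.35 × 10^12) / (15.1 × 10^6) = 0.2881 × 10^6

288000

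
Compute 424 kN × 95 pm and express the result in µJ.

40.28 µJ

424e3 × 95e-12 = 40280e-9 J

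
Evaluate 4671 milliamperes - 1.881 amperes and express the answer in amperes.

In amperes:
  4671 milliamperes = 4671 × 10^-3 amperes = 4.671
  1.881 amperes → 1.881
Difference: 4.671 - 1.881 = 2.79

2.79 amperes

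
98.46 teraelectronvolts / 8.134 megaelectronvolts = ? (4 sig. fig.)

(98.46e12) / (8.134e6) = 12.105e6

12100000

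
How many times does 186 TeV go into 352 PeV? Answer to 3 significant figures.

1890

(352e15) / (186e12) = 1.892e3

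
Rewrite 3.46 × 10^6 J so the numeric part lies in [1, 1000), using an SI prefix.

= 3.46 × 10^6 J; 10^6 is mega.

3.46 MJ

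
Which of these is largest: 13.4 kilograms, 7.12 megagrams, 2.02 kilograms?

13.4 kilograms = 13400 grams
7.12 megagrams = 7120000 grams
2.02 kilograms = 2020 grams

7.12 megagrams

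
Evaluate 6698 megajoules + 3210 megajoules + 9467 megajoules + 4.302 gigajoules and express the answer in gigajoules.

23.677 gigajoules

In gigajoules:
  6698 megajoules = 6698 × 10⁻³ gigajoules = 6.698
  3210 megajoules = 3210 × 10⁻³ gigajoules = 3.21
  9467 megajoules = 9467 × 10⁻³ gigajoules = 9.467
  4.302 gigajoules → 4.302
Sum: 6.698 + 3.21 + 9.467 + 4.302 = 23.677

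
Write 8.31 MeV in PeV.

mega = 1e6, peta = 1e15; factor is 1e-9.
8.31 × 1e-9 = 0.00000000831

0.00000000831 PeV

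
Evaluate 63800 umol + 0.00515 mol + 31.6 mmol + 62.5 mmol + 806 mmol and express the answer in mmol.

969.05 mmol

In mmol:
  63800 umol = 63800 × 10^-3 mmol = 63.8
  0.00515 mol = 0.00515 × 10^3 mmol = 5.15
  31.6 mmol → 31.6
  62.5 mmol → 62.5
  806 mmol → 806
Sum: 63.8 + 5.15 + 31.6 + 62.5 + 806 = 969.05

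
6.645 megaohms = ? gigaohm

mega = 10^6, giga = 10^9; factor is 10^-3.
6.645 × 10^-3 = 0.006645

0.006645 gigaohms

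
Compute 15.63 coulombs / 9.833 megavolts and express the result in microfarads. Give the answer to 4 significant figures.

(15.63) / (9.833 × 10^6) = 1.58955 × 10^-6 F

1.590 microfarads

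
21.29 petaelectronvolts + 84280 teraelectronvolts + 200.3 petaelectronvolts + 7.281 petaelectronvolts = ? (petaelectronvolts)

In petaelectronvolts:
  21.29 petaelectronvolts → 21.29
  84280 teraelectronvolts = 84280e-3 petaelectronvolts = 84.28
  200.3 petaelectronvolts → 200.3
  7.281 petaelectronvolts → 7.281
Sum: 21.29 + 84.28 + 200.3 + 7.281 = 313.151

313.151 petaelectronvolts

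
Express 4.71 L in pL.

4710000000000 pL

(no prefix) = 10⁰, pico = 10⁻¹²; factor is 10¹².
4.71 × 10¹² = 4710000000000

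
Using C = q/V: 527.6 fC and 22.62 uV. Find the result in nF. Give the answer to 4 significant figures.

(527.6 × 10⁻¹⁵) / (22.62 × 10⁻⁶) = 23.3245 × 10⁻⁹ F

23.32 nF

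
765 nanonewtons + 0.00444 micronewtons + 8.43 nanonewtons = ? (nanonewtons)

777.87 nanonewtons

In nanonewtons:
  765 nanonewtons → 765
  0.00444 micronewtons = 0.00444 × 10³ nanonewtons = 4.44
  8.43 nanonewtons → 8.43
Sum: 765 + 4.44 + 8.43 = 777.87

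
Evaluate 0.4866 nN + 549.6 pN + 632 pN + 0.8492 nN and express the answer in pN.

In pN:
  0.4866 nN = 0.4866 × 10^3 pN = 486.6
  549.6 pN → 549.6
  632 pN → 632
  0.8492 nN = 0.8492 × 10^3 pN = 849.2
Sum: 486.6 + 549.6 + 632 + 849.2 = 2517.4

2517.4 pN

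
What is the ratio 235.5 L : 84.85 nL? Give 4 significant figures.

(235.5) / (84.85 × 10^-9) = 2.7755 × 10^9

2775000000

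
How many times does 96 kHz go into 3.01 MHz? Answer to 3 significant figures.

31.4

(3.01 × 10^6) / (96 × 10^3) = 0.03135 × 10^3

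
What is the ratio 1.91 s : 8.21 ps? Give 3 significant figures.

233000000000

(1.91) / (8.21e-12) = 0.2326e12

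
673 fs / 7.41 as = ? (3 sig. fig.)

90800

(673e-15) / (7.41e-18) = 90.82e3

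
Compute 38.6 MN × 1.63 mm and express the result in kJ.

38.6 × 10⁶ × 1.63 × 10⁻³ = 62.918 × 10³ J

62.918 kJ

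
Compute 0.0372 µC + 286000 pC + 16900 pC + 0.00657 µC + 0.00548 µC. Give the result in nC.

In nC:
  0.0372 µC = 0.0372 × 10^3 nC = 37.2
  286000 pC = 286000 × 10^-3 nC = 286
  16900 pC = 16900 × 10^-3 nC = 16.9
  0.00657 µC = 0.00657 × 10^3 nC = 6.57
  0.00548 µC = 0.00548 × 10^3 nC = 5.48
Sum: 37.2 + 286 + 16.9 + 6.57 + 5.48 = 352.15

352.15 nC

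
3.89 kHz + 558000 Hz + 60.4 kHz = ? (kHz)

622.29 kHz

In kHz:
  3.89 kHz → 3.89
  558000 Hz = 558000 × 10⁻³ kHz = 558
  60.4 kHz → 60.4
Sum: 3.89 + 558 + 60.4 = 622.29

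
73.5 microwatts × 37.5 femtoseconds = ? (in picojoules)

0.00000275625 picojoules

73.5e-6 × 37.5e-15 = 2756.25e-21 J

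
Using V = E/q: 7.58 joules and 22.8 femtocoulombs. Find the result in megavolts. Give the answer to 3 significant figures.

(7.58) / (22.8 × 10^-15) = 0.33246 × 10^15 V

332000000 megavolts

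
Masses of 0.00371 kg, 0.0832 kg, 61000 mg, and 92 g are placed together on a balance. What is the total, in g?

239.91 g

In g:
  0.00371 kg = 0.00371e3 g = 3.71
  0.0832 kg = 0.0832e3 g = 83.2
  61000 mg = 61000e-3 g = 61
  92 g → 92
Sum: 3.71 + 83.2 + 61 + 92 = 239.91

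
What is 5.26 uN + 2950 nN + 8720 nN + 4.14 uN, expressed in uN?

In uN:
  5.26 uN → 5.26
  2950 nN = 2950 × 10^-3 uN = 2.95
  8720 nN = 8720 × 10^-3 uN = 8.72
  4.14 uN → 4.14
Sum: 5.26 + 2.95 + 8.72 + 4.14 = 21.07

21.07 uN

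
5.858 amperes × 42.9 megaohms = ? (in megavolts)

251.3082 megavolts

5.858 × 42.9e6 = 251.3082e6 V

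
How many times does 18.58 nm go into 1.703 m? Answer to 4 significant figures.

91660000

(1.703) / (18.58 × 10⁻⁹) = 0.091658 × 10⁹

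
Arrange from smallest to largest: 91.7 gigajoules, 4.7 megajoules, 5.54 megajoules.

91.7 gigajoules = 91700000000 joules
4.7 megajoules = 4700000 joules
5.54 megajoules = 5540000 joules

4.7 megajoules < 5.54 megajoules < 91.7 gigajoules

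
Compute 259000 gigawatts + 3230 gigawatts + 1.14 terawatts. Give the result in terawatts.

In terawatts:
  259000 gigawatts = 259000e-3 terawatts = 259
  3230 gigawatts = 3230e-3 terawatts = 3.23
  1.14 terawatts → 1.14
Sum: 259 + 3.23 + 1.14 = 263.37

263.37 terawatts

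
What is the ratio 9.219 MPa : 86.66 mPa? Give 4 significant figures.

106400000

(9.219e6) / (86.66e-3) = 0.10638e9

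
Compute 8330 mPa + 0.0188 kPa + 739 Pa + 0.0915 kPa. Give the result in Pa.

857.63 Pa

In Pa:
  8330 mPa = 8330 × 10⁻³ Pa = 8.33
  0.0188 kPa = 0.0188 × 10³ Pa = 18.8
  739 Pa → 739
  0.0915 kPa = 0.0915 × 10³ Pa = 91.5
Sum: 8.33 + 18.8 + 739 + 91.5 = 857.63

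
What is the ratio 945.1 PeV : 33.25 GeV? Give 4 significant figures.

(945.1 × 10^15) / (33.25 × 10^9) = 28.424 × 10^6

28420000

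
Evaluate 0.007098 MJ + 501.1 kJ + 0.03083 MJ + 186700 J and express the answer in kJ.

In kJ:
  0.007098 MJ = 0.007098e3 kJ = 7.098
  501.1 kJ → 501.1
  0.03083 MJ = 0.03083e3 kJ = 30.83
  186700 J = 186700e-3 kJ = 186.7
Sum: 7.098 + 501.1 + 30.83 + 186.7 = 725.728

725.728 kJ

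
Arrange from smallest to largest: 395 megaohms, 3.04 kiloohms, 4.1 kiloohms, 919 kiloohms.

395 megaohms = 395000000 ohms
3.04 kiloohms = 3040 ohms
4.1 kiloohms = 4100 ohms
919 kiloohms = 919000 ohms

3.04 kiloohms < 4.1 kiloohms < 919 kiloohms < 395 megaohms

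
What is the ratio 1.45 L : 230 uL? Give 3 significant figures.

6300

(1.45) / (230 × 10^-6) = 0.006304 × 10^6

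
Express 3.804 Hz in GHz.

0.000000003804 GHz

(no prefix) = 10^0, giga = 10^9; factor is 10^-9.
3.804 × 10^-9 = 0.000000003804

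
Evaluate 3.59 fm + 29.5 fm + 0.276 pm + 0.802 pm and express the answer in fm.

In fm:
  3.59 fm → 3.59
  29.5 fm → 29.5
  0.276 pm = 0.276 × 10^3 fm = 276
  0.802 pm = 0.802 × 10^3 fm = 802
Sum: 3.59 + 29.5 + 276 + 802 = 1111.09

1111.09 fm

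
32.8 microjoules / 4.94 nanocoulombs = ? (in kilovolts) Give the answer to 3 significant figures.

(32.8 × 10⁻⁶) / (4.94 × 10⁻⁹) = 6.6397 × 10³ V

6.64 kilovolts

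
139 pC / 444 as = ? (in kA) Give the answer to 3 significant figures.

313 kA

(139e-12) / (444e-18) = 0.31306e6 A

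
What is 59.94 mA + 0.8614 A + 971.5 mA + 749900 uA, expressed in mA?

In mA:
  59.94 mA → 59.94
  0.8614 A = 0.8614e3 mA = 861.4
  971.5 mA → 971.5
  749900 uA = 749900e-3 mA = 749.9
Sum: 59.94 + 861.4 + 971.5 + 749.9 = 2642.74

2642.74 mA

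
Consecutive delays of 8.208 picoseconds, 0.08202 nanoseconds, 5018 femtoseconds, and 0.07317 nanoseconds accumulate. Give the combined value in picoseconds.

In picoseconds:
  8.208 picoseconds → 8.208
  0.08202 nanoseconds = 0.08202 × 10³ picoseconds = 82.02
  5018 femtoseconds = 5018 × 10⁻³ picoseconds = 5.018
  0.07317 nanoseconds = 0.07317 × 10³ picoseconds = 73.17
Sum: 8.208 + 82.02 + 5.018 + 73.17 = 168.416

168.416 picoseconds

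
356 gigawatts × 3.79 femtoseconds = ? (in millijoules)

1.34924 millijoules

356 × 10⁹ × 3.79 × 10⁻¹⁵ = 1349.24 × 10⁻⁶ J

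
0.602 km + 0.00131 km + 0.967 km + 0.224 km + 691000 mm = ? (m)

In m:
  0.602 km = 0.602 × 10^3 m = 602
  0.00131 km = 0.00131 × 10^3 m = 1.31
  0.967 km = 0.967 × 10^3 m = 967
  0.224 km = 0.224 × 10^3 m = 224
  691000 mm = 691000 × 10^-3 m = 691
Sum: 602 + 1.31 + 967 + 224 + 691 = 2485.31

2485.31 m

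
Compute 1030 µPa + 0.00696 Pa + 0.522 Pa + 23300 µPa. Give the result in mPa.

553.29 mPa

In mPa:
  1030 µPa = 1030 × 10^-3 mPa = 1.03
  0.00696 Pa = 0.00696 × 10^3 mPa = 6.96
  0.522 Pa = 0.522 × 10^3 mPa = 522
  23300 µPa = 23300 × 10^-3 mPa = 23.3
Sum: 1.03 + 6.96 + 522 + 23.3 = 553.29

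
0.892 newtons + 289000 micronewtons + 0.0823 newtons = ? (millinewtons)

In millinewtons:
  0.892 newtons = 0.892 × 10^3 millinewtons = 892
  289000 micronewtons = 289000 × 10^-3 millinewtons = 289
  0.0823 newtons = 0.0823 × 10^3 millinewtons = 82.3
Sum: 892 + 289 + 82.3 = 1263.3

1263.3 millinewtons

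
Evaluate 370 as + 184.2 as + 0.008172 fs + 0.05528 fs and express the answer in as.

In as:
  370 as → 370
  184.2 as → 184.2
  0.008172 fs = 0.008172 × 10³ as = 8.172
  0.05528 fs = 0.05528 × 10³ as = 55.28
Sum: 370 + 184.2 + 8.172 + 55.28 = 617.652

617.652 as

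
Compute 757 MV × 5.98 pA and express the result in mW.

4.52686 mW

757 × 10^6 × 5.98 × 10^-12 = 4526.86 × 10^-6 W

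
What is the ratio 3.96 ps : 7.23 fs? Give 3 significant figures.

(3.96e-12) / (7.23e-15) = 0.5477e3

548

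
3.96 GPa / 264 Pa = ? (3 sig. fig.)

(3.96 × 10⁹) / (264) = 0.015 × 10⁹

15000000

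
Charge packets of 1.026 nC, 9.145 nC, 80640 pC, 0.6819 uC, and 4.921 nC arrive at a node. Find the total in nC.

In nC:
  1.026 nC → 1.026
  9.145 nC → 9.145
  80640 pC = 80640e-3 nC = 80.64
  0.6819 uC = 0.6819e3 nC = 681.9
  4.921 nC → 4.921
Sum: 1.026 + 9.145 + 80.64 + 681.9 + 4.921 = 777.632

777.632 nC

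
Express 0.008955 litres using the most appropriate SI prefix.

= 8.955 × 10⁻³ litres; 10⁻³ is milli.

8.955 millilitres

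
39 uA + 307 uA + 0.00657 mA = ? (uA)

In uA:
  39 uA → 39
  307 uA → 307
  0.00657 mA = 0.00657e3 uA = 6.57
Sum: 39 + 307 + 6.57 = 352.57

352.57 uA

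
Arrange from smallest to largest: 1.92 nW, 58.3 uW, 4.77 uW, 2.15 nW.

1.92 nW = 0.00000000192 W
58.3 uW = 0.0000583 W
4.77 uW = 0.00000477 W
2.15 nW = 0.00000000215 W

1.92 nW < 2.15 nW < 4.77 uW < 58.3 uW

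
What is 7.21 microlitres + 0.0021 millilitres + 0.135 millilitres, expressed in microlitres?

144.31 microlitres

In microlitres:
  7.21 microlitres → 7.21
  0.0021 millilitres = 0.0021e3 microlitres = 2.1
  0.135 millilitres = 0.135e3 microlitres = 135
Sum: 7.21 + 2.1 + 135 = 144.31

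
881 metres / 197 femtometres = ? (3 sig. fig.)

(881) / (197e-15) = 4.472e15

4470000000000000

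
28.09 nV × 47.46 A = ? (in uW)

1.3331514 uW

28.09 × 10^-9 × 47.46 = 1333.1514 × 10^-9 W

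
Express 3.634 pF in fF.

3634 fF

pico = 1e-12, femto = 1e-15; factor is 1e3.
3.634 × 1e3 = 3634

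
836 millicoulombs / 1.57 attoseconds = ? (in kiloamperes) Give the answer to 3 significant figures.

532000000000000 kiloamperes

(836 × 10⁻³) / (1.57 × 10⁻¹⁸) = 532.48 × 10¹⁵ A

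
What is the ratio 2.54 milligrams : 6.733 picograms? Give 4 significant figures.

377200000

(2.54 × 10^-3) / (6.733 × 10^-12) = 0.37725 × 10^9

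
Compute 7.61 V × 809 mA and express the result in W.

6.15649 W

7.61 × 809e-3 = 6156.49e-3 W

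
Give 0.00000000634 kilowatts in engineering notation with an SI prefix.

= 6.34 × 10^-6 watts; 10^-6 is micro.

6.34 microwatts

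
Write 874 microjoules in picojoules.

874000000 picojoules

micro = 10^-6, pico = 10^-12; factor is 10^6.
874 × 10^6 = 874000000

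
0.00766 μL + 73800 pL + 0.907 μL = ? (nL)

988.46 nL

In nL:
  0.00766 μL = 0.00766 × 10³ nL = 7.66
  73800 pL = 73800 × 10⁻³ nL = 73.8
  0.907 μL = 0.907 × 10³ nL = 907
Sum: 7.66 + 73.8 + 907 = 988.46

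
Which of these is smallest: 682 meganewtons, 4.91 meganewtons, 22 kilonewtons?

682 meganewtons = 682000000 newtons
4.91 meganewtons = 4910000 newtons
22 kilonewtons = 22000 newtons

22 kilonewtons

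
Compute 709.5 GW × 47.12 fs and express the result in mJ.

709.5e9 × 47.12e-15 = 33431.64e-6 J

33.43164 mJ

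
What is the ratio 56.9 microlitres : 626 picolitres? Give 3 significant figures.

90900

(56.9e-6) / (626e-12) = 0.09089e6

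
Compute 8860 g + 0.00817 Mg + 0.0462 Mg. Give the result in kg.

63.23 kg

In kg:
  8860 g = 8860 × 10^-3 kg = 8.86
  0.00817 Mg = 0.00817 × 10^3 kg = 8.17
  0.0462 Mg = 0.0462 × 10^3 kg = 46.2
Sum: 8.86 + 8.17 + 46.2 = 63.23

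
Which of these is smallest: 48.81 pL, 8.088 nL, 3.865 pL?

48.81 pL = 0.00000000004881 L
8.088 nL = 0.000000008088 L
3.865 pL = 0.000000000003865 L

3.865 pL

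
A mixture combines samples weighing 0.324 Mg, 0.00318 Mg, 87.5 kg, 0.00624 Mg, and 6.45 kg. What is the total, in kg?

In kg:
  0.324 Mg = 0.324 × 10^3 kg = 324
  0.00318 Mg = 0.00318 × 10^3 kg = 3.18
  87.5 kg → 87.5
  0.00624 Mg = 0.00624 × 10^3 kg = 6.24
  6.45 kg → 6.45
Sum: 324 + 3.18 + 87.5 + 6.24 + 6.45 = 427.37

427.37 kg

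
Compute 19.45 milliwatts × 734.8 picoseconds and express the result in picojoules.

19.45 × 10⁻³ × 734.8 × 10⁻¹² = 14291.86 × 10⁻¹⁵ J

14.29186 picojoules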